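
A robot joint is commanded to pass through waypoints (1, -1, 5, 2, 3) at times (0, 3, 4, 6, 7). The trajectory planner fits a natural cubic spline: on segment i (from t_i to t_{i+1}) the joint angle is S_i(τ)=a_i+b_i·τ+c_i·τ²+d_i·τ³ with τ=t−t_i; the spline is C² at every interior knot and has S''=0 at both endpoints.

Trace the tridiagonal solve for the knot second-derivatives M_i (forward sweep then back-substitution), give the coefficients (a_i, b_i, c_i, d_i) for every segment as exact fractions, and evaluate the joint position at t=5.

Δ: Δ0=-2/3, Δ1=6, Δ2=-3/2, Δ3=1
row 1: diag=8, rhs=40; c'=1/8, d'=5
row 2: denom=6−1·1/8=47/8; d'=(-45−1·5)/(47/8)=-400/47
row 3: denom=6−2·16/47=250/47; d'=(15−2·-400/47)/(250/47)=301/50
back: M3=301/50
back: M2=-400/47−16/47·301/50=-264/25
back: M1=5−1/8·-264/25=158/25
M: M0=0, M1=158/25, M2=-264/25, M3=301/50, M4=0
seg 0: a=1, c=M0/2=0, d=(M1−M0)/(6·3)=79/225, b=Δ0−h0·(2M0+M1)/6=-287/75
seg 1: a=-1, c=M1/2=79/25, d=(M2−M1)/(6·1)=-211/75, b=Δ1−h1·(2M1+M2)/6=424/75
seg 2: a=5, c=M2/2=-132/25, d=(M3−M2)/(6·2)=829/600, b=Δ2−h2·(2M2+M3)/6=53/15
seg 3: a=2, c=M3/2=301/100, d=(M4−M3)/(6·1)=-301/300, b=Δ3−h3·(2M3+M4)/6=-151/150
t_q=5 → seg 2, τ=1; S=5+53/15·τ+-132/25·τ²+829/600·τ³=927/200

  seg 0: a=1 b=-287/75 c=0 d=79/225
  seg 1: a=-1 b=424/75 c=79/25 d=-211/75
  seg 2: a=5 b=53/15 c=-132/25 d=829/600
  seg 3: a=2 b=-151/150 c=301/100 d=-301/300
S(5) = 927/200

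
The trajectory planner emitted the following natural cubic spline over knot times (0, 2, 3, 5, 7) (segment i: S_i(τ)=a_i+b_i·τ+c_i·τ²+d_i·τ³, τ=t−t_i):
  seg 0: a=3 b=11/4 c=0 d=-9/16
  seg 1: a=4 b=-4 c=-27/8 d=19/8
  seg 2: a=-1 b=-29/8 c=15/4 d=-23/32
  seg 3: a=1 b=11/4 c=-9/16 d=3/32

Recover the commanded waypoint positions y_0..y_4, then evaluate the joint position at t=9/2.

y_0 = S_0(0) = a_0 = 3
y_1 = S_1(0) = a_1 = 4
y_2 = S_2(0) = a_2 = -1
y_3 = S_3(0) = a_3 = 1
y_4 = S_3(2) = 5
t_q=9/2 is in segment 2 (τ=3/2); S_2(τ)=-109/256

y_0=3 y_1=4 y_2=-1 y_3=1 y_4=5
S(9/2) = -109/256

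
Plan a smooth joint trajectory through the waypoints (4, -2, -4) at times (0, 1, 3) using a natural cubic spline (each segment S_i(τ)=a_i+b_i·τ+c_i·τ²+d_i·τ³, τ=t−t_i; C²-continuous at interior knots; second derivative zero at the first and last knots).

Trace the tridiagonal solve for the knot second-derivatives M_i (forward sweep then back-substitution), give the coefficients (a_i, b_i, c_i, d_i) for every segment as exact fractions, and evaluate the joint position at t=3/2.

Δ: Δ0=-6, Δ1=-1
row 1: diag=6, rhs=30; c'=1/3, d'=5
back: M1=5
M: M0=0, M1=5, M2=0
seg 0: a=4, c=M0/2=0, d=(M1−M0)/(6·1)=5/6, b=Δ0−h0·(2M0+M1)/6=-41/6
seg 1: a=-2, c=M1/2=5/2, d=(M2−M1)/(6·2)=-5/12, b=Δ1−h1·(2M1+M2)/6=-13/3
t_q=3/2 → seg 1, τ=1/2; S=-2+-13/3·τ+5/2·τ²+-5/12·τ³=-115/32

  seg 0: a=4 b=-41/6 c=0 d=5/6
  seg 1: a=-2 b=-13/3 c=5/2 d=-5/12
S(3/2) = -115/32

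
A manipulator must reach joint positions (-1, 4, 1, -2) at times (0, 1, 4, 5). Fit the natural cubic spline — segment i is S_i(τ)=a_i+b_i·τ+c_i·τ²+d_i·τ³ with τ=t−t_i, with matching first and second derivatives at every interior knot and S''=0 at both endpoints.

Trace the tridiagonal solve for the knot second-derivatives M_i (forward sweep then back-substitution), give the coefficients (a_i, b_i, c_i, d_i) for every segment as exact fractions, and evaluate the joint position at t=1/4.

  seg 0: a=-1 b=317/55 c=0 d=-42/55
  seg 1: a=4 b=191/55 c=-126/55 d=4/15
  seg 2: a=1 b=-169/55 c=6/55 d=-2/55
S(1/4) = 151/352

Δ: Δ0=5, Δ1=-1, Δ2=-3
row 1: diag=8, rhs=-36; c'=3/8, d'=-9/2
row 2: denom=8−3·3/8=55/8; d'=(-12−3·-9/2)/(55/8)=12/55
back: M2=12/55
back: M1=-9/2−3/8·12/55=-252/55
M: M0=0, M1=-252/55, M2=12/55, M3=0
seg 0: a=-1, c=M0/2=0, d=(M1−M0)/(6·1)=-42/55, b=Δ0−h0·(2M0+M1)/6=317/55
seg 1: a=4, c=M1/2=-126/55, d=(M2−M1)/(6·3)=4/15, b=Δ1−h1·(2M1+M2)/6=191/55
seg 2: a=1, c=M2/2=6/55, d=(M3−M2)/(6·1)=-2/55, b=Δ2−h2·(2M2+M3)/6=-169/55
t_q=1/4 → seg 0, τ=1/4; S=-1+317/55·τ+0·τ²+-42/55·τ³=151/352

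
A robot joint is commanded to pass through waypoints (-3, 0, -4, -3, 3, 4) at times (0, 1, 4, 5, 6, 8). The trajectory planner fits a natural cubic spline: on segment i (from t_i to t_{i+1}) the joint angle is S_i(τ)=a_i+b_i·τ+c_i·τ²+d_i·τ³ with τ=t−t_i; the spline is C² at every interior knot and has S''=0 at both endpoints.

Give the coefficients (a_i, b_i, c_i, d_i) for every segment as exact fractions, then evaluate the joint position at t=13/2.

Δ: Δ0=3, Δ1=-4/3, Δ2=1, Δ3=6, Δ4=1/2
row 1: diag=8, rhs=-26; c'=3/8, d'=-13/4
row 2: denom=8−3·3/8=55/8; d'=(14−3·-13/4)/(55/8)=38/11
row 3: denom=4−1·8/55=212/55; d'=(30−1·38/11)/(212/55)=365/53
row 4: denom=6−1·55/212=1217/212; d'=(-33−1·365/53)/(1217/212)=-8456/1217
back: M4=-8456/1217
back: M3=365/53−55/212·-8456/1217=10575/1217
back: M2=38/11−8/55·10575/1217=2666/1217
back: M1=-13/4−3/8·2666/1217=-4955/1217
M: M0=0, M1=-4955/1217, M2=2666/1217, M3=10575/1217, M4=-8456/1217, M5=0
seg 0: a=-3, c=M0/2=0, d=(M1−M0)/(6·1)=-4955/7302, b=Δ0−h0·(2M0+M1)/6=26861/7302
seg 1: a=0, c=M1/2=-4955/2434, d=(M2−M1)/(6·3)=7621/21906, b=Δ1−h1·(2M1+M2)/6=5998/3651
seg 2: a=-4, c=M2/2=1333/1217, d=(M3−M2)/(6·1)=7909/7302, b=Δ2−h2·(2M2+M3)/6=-8605/7302
seg 3: a=-3, c=M3/2=10575/2434, d=(M4−M3)/(6·1)=-19031/7302, b=Δ3−h3·(2M3+M4)/6=15559/3651
seg 4: a=3, c=M4/2=-4228/1217, d=(M5−M4)/(6·2)=2114/3651, b=Δ4−h4·(2M4+M5)/6=37475/7302
t_q=13/2 → seg 4, τ=1/2; S=3+37475/7302·τ+-4228/1217·τ²+2114/3651·τ³=5805/1217

  seg 0: a=-3 b=26861/7302 c=0 d=-4955/7302
  seg 1: a=0 b=5998/3651 c=-4955/2434 d=7621/21906
  seg 2: a=-4 b=-8605/7302 c=1333/1217 d=7909/7302
  seg 3: a=-3 b=15559/3651 c=10575/2434 d=-19031/7302
  seg 4: a=3 b=37475/7302 c=-4228/1217 d=2114/3651
S(13/2) = 5805/1217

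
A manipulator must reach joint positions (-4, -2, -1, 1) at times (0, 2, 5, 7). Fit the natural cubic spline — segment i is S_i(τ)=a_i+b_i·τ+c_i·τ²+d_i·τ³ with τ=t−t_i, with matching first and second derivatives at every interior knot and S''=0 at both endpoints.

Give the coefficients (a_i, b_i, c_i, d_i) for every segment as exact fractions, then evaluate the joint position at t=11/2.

  seg 0: a=-4 b=25/21 c=0 d=-1/21
  seg 1: a=-2 b=13/21 c=-2/7 d=4/63
  seg 2: a=-1 b=13/21 c=2/7 d=-1/21
S(11/2) = -5/8

Δ: Δ0=1, Δ1=1/3, Δ2=1
row 1: diag=10, rhs=-4; c'=3/10, d'=-2/5
row 2: denom=10−3·3/10=91/10; d'=(4−3·-2/5)/(91/10)=4/7
back: M2=4/7
back: M1=-2/5−3/10·4/7=-4/7
M: M0=0, M1=-4/7, M2=4/7, M3=0
seg 0: a=-4, c=M0/2=0, d=(M1−M0)/(6·2)=-1/21, b=Δ0−h0·(2M0+M1)/6=25/21
seg 1: a=-2, c=M1/2=-2/7, d=(M2−M1)/(6·3)=4/63, b=Δ1−h1·(2M1+M2)/6=13/21
seg 2: a=-1, c=M2/2=2/7, d=(M3−M2)/(6·2)=-1/21, b=Δ2−h2·(2M2+M3)/6=13/21
t_q=11/2 → seg 2, τ=1/2; S=-1+13/21·τ+2/7·τ²+-1/21·τ³=-5/8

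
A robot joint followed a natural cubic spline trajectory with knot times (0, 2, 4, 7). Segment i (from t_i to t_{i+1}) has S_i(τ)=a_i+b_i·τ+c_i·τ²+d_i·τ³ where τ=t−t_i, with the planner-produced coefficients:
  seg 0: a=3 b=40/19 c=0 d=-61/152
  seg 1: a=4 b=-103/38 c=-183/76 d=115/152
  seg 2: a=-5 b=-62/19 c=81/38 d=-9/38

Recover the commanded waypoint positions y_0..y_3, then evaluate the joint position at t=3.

y_0=3 y_1=4 y_2=-5 y_3=-2
S(3) = -55/152

y_0 = S_0(0) = a_0 = 3
y_1 = S_1(0) = a_1 = 4
y_2 = S_2(0) = a_2 = -5
y_3 = S_2(3) = -2
t_q=3 is in segment 1 (τ=1); S_1(τ)=-55/152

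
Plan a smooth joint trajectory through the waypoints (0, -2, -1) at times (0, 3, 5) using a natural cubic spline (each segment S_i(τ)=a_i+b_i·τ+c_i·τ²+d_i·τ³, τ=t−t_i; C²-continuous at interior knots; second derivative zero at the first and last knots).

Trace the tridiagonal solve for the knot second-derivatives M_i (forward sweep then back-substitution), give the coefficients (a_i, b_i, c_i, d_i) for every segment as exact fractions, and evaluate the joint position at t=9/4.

  seg 0: a=0 b=-61/60 c=0 d=7/180
  seg 1: a=-2 b=1/30 c=7/20 d=-7/120
S(9/4) = -2361/1280

Δ: Δ0=-2/3, Δ1=1/2
row 1: diag=10, rhs=7; c'=1/5, d'=7/10
back: M1=7/10
M: M0=0, M1=7/10, M2=0
seg 0: a=0, c=M0/2=0, d=(M1−M0)/(6·3)=7/180, b=Δ0−h0·(2M0+M1)/6=-61/60
seg 1: a=-2, c=M1/2=7/20, d=(M2−M1)/(6·2)=-7/120, b=Δ1−h1·(2M1+M2)/6=1/30
t_q=9/4 → seg 0, τ=9/4; S=0+-61/60·τ+0·τ²+7/180·τ³=-2361/1280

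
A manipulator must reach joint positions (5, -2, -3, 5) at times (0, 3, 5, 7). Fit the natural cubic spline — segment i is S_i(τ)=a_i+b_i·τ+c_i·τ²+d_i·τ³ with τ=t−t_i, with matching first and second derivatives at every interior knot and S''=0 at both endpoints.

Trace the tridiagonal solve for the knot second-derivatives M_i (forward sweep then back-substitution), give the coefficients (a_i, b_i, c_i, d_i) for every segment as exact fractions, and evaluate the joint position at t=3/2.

Δ: Δ0=-7/3, Δ1=-1/2, Δ2=4
row 1: diag=10, rhs=11; c'=1/5, d'=11/10
row 2: denom=8−2·1/5=38/5; d'=(27−2·11/10)/(38/5)=62/19
back: M2=62/19
back: M1=11/10−1/5·62/19=17/38
M: M0=0, M1=17/38, M2=62/19, M3=0
seg 0: a=5, c=M0/2=0, d=(M1−M0)/(6·3)=17/684, b=Δ0−h0·(2M0+M1)/6=-583/228
seg 1: a=-2, c=M1/2=17/76, d=(M2−M1)/(6·2)=107/456, b=Δ1−h1·(2M1+M2)/6=-215/114
seg 2: a=-3, c=M2/2=31/19, d=(M3−M2)/(6·2)=-31/114, b=Δ2−h2·(2M2+M3)/6=104/57
t_q=3/2 → seg 0, τ=3/2; S=5+-583/228·τ+0·τ²+17/684·τ³=759/608

  seg 0: a=5 b=-583/228 c=0 d=17/684
  seg 1: a=-2 b=-215/114 c=17/76 d=107/456
  seg 2: a=-3 b=104/57 c=31/19 d=-31/114
S(3/2) = 759/608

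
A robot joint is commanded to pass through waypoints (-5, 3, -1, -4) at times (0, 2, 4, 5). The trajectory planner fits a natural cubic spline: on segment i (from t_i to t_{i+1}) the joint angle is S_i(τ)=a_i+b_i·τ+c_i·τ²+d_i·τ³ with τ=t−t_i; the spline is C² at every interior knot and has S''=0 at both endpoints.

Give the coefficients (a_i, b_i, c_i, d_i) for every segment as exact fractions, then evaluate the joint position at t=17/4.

  seg 0: a=-5 b=61/11 c=0 d=-17/44
  seg 1: a=3 b=10/11 c=-51/22 d=19/44
  seg 2: a=-1 b=-35/11 c=3/11 d=-1/11
S(17/4) = -1253/704

Δ: Δ0=4, Δ1=-2, Δ2=-3
row 1: diag=8, rhs=-36; c'=1/4, d'=-9/2
row 2: denom=6−2·1/4=11/2; d'=(-6−2·-9/2)/(11/2)=6/11
back: M2=6/11
back: M1=-9/2−1/4·6/11=-51/11
M: M0=0, M1=-51/11, M2=6/11, M3=0
seg 0: a=-5, c=M0/2=0, d=(M1−M0)/(6·2)=-17/44, b=Δ0−h0·(2M0+M1)/6=61/11
seg 1: a=3, c=M1/2=-51/22, d=(M2−M1)/(6·2)=19/44, b=Δ1−h1·(2M1+M2)/6=10/11
seg 2: a=-1, c=M2/2=3/11, d=(M3−M2)/(6·1)=-1/11, b=Δ2−h2·(2M2+M3)/6=-35/11
t_q=17/4 → seg 2, τ=1/4; S=-1+-35/11·τ+3/11·τ²+-1/11·τ³=-1253/704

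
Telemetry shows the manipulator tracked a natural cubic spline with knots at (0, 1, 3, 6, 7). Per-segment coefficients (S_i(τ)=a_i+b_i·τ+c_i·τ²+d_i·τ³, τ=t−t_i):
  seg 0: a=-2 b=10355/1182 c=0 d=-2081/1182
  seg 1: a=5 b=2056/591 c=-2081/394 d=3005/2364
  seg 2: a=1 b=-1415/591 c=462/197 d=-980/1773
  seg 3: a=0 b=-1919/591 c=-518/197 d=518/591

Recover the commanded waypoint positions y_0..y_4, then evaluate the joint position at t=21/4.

y_0 = S_0(0) = a_0 = -2
y_1 = S_1(0) = a_1 = 5
y_2 = S_2(0) = a_2 = 1
y_3 = S_3(0) = a_3 = 0
y_4 = S_3(1) = -5
t_q=21/4 is in segment 2 (τ=9/4); S_2(τ)=3749/3152

y_0=-2 y_1=5 y_2=1 y_3=0 y_4=-5
S(21/4) = 3749/3152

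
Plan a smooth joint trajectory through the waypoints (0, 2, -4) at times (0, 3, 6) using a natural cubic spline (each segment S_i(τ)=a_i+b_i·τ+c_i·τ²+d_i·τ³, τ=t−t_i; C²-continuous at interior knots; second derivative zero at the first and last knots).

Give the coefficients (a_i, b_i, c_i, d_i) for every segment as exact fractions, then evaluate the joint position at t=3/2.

  seg 0: a=0 b=4/3 c=0 d=-2/27
  seg 1: a=2 b=-2/3 c=-2/3 d=2/27
S(3/2) = 7/4

Δ: Δ0=2/3, Δ1=-2
row 1: diag=12, rhs=-16; c'=1/4, d'=-4/3
back: M1=-4/3
M: M0=0, M1=-4/3, M2=0
seg 0: a=0, c=M0/2=0, d=(M1−M0)/(6·3)=-2/27, b=Δ0−h0·(2M0+M1)/6=4/3
seg 1: a=2, c=M1/2=-2/3, d=(M2−M1)/(6·3)=2/27, b=Δ1−h1·(2M1+M2)/6=-2/3
t_q=3/2 → seg 0, τ=3/2; S=0+4/3·τ+0·τ²+-2/27·τ³=7/4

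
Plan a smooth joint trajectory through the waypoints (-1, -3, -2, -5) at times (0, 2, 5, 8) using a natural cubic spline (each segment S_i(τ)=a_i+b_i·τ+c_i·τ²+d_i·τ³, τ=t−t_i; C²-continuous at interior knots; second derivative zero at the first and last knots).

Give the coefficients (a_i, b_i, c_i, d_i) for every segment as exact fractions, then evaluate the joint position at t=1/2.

  seg 0: a=-1 b=-151/111 c=0 d=10/111
  seg 1: a=-3 b=-31/111 c=20/37 d=-112/999
  seg 2: a=-2 b=-7/111 c=-52/111 d=52/999
S(1/2) = -247/148

Δ: Δ0=-1, Δ1=1/3, Δ2=-1
row 1: diag=10, rhs=8; c'=3/10, d'=4/5
row 2: denom=12−3·3/10=111/10; d'=(-8−3·4/5)/(111/10)=-104/111
back: M2=-104/111
back: M1=4/5−3/10·-104/111=40/37
M: M0=0, M1=40/37, M2=-104/111, M3=0
seg 0: a=-1, c=M0/2=0, d=(M1−M0)/(6·2)=10/111, b=Δ0−h0·(2M0+M1)/6=-151/111
seg 1: a=-3, c=M1/2=20/37, d=(M2−M1)/(6·3)=-112/999, b=Δ1−h1·(2M1+M2)/6=-31/111
seg 2: a=-2, c=M2/2=-52/111, d=(M3−M2)/(6·3)=52/999, b=Δ2−h2·(2M2+M3)/6=-7/111
t_q=1/2 → seg 0, τ=1/2; S=-1+-151/111·τ+0·τ²+10/111·τ³=-247/148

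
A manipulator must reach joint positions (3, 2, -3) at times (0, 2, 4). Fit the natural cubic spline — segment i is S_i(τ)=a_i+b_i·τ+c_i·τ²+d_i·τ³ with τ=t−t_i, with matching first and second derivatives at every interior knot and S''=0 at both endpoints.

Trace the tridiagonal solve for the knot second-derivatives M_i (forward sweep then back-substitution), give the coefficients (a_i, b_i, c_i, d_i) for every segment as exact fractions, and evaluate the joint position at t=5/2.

Δ: Δ0=-1/2, Δ1=-5/2
row 1: diag=8, rhs=-12; c'=1/4, d'=-3/2
back: M1=-3/2
M: M0=0, M1=-3/2, M2=0
seg 0: a=3, c=M0/2=0, d=(M1−M0)/(6·2)=-1/8, b=Δ0−h0·(2M0+M1)/6=0
seg 1: a=2, c=M1/2=-3/4, d=(M2−M1)/(6·2)=1/8, b=Δ1−h1·(2M1+M2)/6=-3/2
t_q=5/2 → seg 1, τ=1/2; S=2+-3/2·τ+-3/4·τ²+1/8·τ³=69/64

  seg 0: a=3 b=0 c=0 d=-1/8
  seg 1: a=2 b=-3/2 c=-3/4 d=1/8
S(5/2) = 69/64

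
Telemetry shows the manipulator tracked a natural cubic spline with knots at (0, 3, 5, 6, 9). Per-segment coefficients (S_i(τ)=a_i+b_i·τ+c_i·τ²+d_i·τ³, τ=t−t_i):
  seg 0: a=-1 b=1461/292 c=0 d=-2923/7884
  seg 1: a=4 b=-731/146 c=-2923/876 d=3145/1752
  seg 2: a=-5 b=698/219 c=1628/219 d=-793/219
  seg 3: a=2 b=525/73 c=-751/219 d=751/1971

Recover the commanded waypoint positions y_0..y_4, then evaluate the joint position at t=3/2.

y_0=-1 y_1=4 y_2=-5 y_3=2 y_4=3
S(3/2) = 12273/2336

y_0 = S_0(0) = a_0 = -1
y_1 = S_1(0) = a_1 = 4
y_2 = S_2(0) = a_2 = -5
y_3 = S_3(0) = a_3 = 2
y_4 = S_3(3) = 3
t_q=3/2 is in segment 0 (τ=3/2); S_0(τ)=12273/2336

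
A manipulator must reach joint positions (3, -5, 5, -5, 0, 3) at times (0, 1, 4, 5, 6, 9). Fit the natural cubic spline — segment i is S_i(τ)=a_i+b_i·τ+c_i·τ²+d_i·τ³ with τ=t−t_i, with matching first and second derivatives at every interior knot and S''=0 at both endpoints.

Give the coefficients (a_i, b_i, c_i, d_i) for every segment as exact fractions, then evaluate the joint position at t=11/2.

  seg 0: a=3 b=-5820/547 c=0 d=1444/547
  seg 1: a=-5 b=-1488/547 c=4332/547 d=-29054/14769
  seg 2: a=5 b=-4550/547 c=-16058/1641 d=13298/1641
  seg 3: a=-5 b=-5872/1641 c=23836/1641 d=-3253/547
  seg 4: a=0 b=12523/1641 c=-5441/1641 d=5441/14769
S(11/2) = -51215/13128

Δ: Δ0=-8, Δ1=10/3, Δ2=-10, Δ3=5, Δ4=1
row 1: diag=8, rhs=68; c'=3/8, d'=17/2
row 2: denom=8−3·3/8=55/8; d'=(-80−3·17/2)/(55/8)=-844/55
row 3: denom=4−1·8/55=212/55; d'=(90−1·-844/55)/(212/55)=2897/106
row 4: denom=8−1·55/212=1641/212; d'=(-24−1·2897/106)/(1641/212)=-10882/1641
back: M4=-10882/1641
back: M3=2897/106−55/212·-10882/1641=47672/1641
back: M2=-844/55−8/55·47672/1641=-32116/1641
back: M1=17/2−3/8·-32116/1641=8664/547
M: M0=0, M1=8664/547, M2=-32116/1641, M3=47672/1641, M4=-10882/1641, M5=0
seg 0: a=3, c=M0/2=0, d=(M1−M0)/(6·1)=1444/547, b=Δ0−h0·(2M0+M1)/6=-5820/547
seg 1: a=-5, c=M1/2=4332/547, d=(M2−M1)/(6·3)=-29054/14769, b=Δ1−h1·(2M1+M2)/6=-1488/547
seg 2: a=5, c=M2/2=-16058/1641, d=(M3−M2)/(6·1)=13298/1641, b=Δ2−h2·(2M2+M3)/6=-4550/547
seg 3: a=-5, c=M3/2=23836/1641, d=(M4−M3)/(6·1)=-3253/547, b=Δ3−h3·(2M3+M4)/6=-5872/1641
seg 4: a=0, c=M4/2=-5441/1641, d=(M5−M4)/(6·3)=5441/14769, b=Δ4−h4·(2M4+M5)/6=12523/1641
t_q=11/2 → seg 3, τ=1/2; S=-5+-5872/1641·τ+23836/1641·τ²+-3253/547·τ³=-51215/13128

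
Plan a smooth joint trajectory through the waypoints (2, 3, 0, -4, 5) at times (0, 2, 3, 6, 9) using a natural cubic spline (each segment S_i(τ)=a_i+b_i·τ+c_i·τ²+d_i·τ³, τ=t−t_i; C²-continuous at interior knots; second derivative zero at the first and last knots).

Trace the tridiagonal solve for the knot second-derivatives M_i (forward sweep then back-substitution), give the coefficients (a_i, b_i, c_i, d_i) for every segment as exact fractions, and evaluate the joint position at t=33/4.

Δ: Δ0=1/2, Δ1=-3, Δ2=-4/3, Δ3=3
row 1: diag=6, rhs=-21; c'=1/6, d'=-7/2
row 2: denom=8−1·1/6=47/6; d'=(10−1·-7/2)/(47/6)=81/47
row 3: denom=12−3·18/47=510/47; d'=(26−3·81/47)/(510/47)=979/510
back: M3=979/510
back: M2=81/47−18/47·979/510=84/85
back: M1=-7/2−1/6·84/85=-623/170
M: M0=0, M1=-623/170, M2=84/85, M3=979/510, M4=0
seg 0: a=2, c=M0/2=0, d=(M1−M0)/(6·2)=-623/2040, b=Δ0−h0·(2M0+M1)/6=439/255
seg 1: a=3, c=M1/2=-623/340, d=(M2−M1)/(6·1)=791/1020, b=Δ1−h1·(2M1+M2)/6=-991/510
seg 2: a=0, c=M2/2=42/85, d=(M3−M2)/(6·3)=95/1836, b=Δ2−h2·(2M2+M3)/6=-3347/1020
seg 3: a=-4, c=M3/2=979/1020, d=(M4−M3)/(6·3)=-979/9180, b=Δ3−h3·(2M3+M4)/6=551/510
t_q=33/4 → seg 3, τ=9/4; S=-4+551/510·τ+979/1020·τ²+-979/9180·τ³=9031/4352

  seg 0: a=2 b=439/255 c=0 d=-623/2040
  seg 1: a=3 b=-991/510 c=-623/340 d=791/1020
  seg 2: a=0 b=-3347/1020 c=42/85 d=95/1836
  seg 3: a=-4 b=551/510 c=979/1020 d=-979/9180
S(33/4) = 9031/4352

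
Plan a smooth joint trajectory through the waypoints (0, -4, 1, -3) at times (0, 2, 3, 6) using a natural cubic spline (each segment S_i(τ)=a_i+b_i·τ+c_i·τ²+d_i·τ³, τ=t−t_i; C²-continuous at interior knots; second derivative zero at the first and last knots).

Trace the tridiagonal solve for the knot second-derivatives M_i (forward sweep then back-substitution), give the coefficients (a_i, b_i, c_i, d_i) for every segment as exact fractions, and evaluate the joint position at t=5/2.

Δ: Δ0=-2, Δ1=5, Δ2=-4/3
row 1: diag=6, rhs=42; c'=1/6, d'=7
row 2: denom=8−1·1/6=47/6; d'=(-38−1·7)/(47/6)=-270/47
back: M2=-270/47
back: M1=7−1/6·-270/47=374/47
M: M0=0, M1=374/47, M2=-270/47, M3=0
seg 0: a=0, c=M0/2=0, d=(M1−M0)/(6·2)=187/282, b=Δ0−h0·(2M0+M1)/6=-656/141
seg 1: a=-4, c=M1/2=187/47, d=(M2−M1)/(6·1)=-322/141, b=Δ1−h1·(2M1+M2)/6=466/141
seg 2: a=1, c=M2/2=-135/47, d=(M3−M2)/(6·3)=15/47, b=Δ2−h2·(2M2+M3)/6=622/141
t_q=5/2 → seg 1, τ=1/2; S=-4+466/141·τ+187/47·τ²+-322/141·τ³=-77/47

  seg 0: a=0 b=-656/141 c=0 d=187/282
  seg 1: a=-4 b=466/141 c=187/47 d=-322/141
  seg 2: a=1 b=622/141 c=-135/47 d=15/47
S(5/2) = -77/47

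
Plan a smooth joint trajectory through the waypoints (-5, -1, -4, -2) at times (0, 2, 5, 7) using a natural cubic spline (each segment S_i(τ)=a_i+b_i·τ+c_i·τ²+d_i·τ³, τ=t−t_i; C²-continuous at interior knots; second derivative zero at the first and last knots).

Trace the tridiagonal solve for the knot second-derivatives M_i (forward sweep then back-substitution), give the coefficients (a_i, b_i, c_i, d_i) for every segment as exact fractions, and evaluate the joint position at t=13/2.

Δ: Δ0=2, Δ1=-1, Δ2=1
row 1: diag=10, rhs=-18; c'=3/10, d'=-9/5
row 2: denom=10−3·3/10=91/10; d'=(12−3·-9/5)/(91/10)=174/91
back: M2=174/91
back: M1=-9/5−3/10·174/91=-216/91
M: M0=0, M1=-216/91, M2=174/91, M3=0
seg 0: a=-5, c=M0/2=0, d=(M1−M0)/(6·2)=-18/91, b=Δ0−h0·(2M0+M1)/6=254/91
seg 1: a=-1, c=M1/2=-108/91, d=(M2−M1)/(6·3)=5/21, b=Δ1−h1·(2M1+M2)/6=38/91
seg 2: a=-4, c=M2/2=87/91, d=(M3−M2)/(6·2)=-29/182, b=Δ2−h2·(2M2+M3)/6=-25/91
t_q=13/2 → seg 2, τ=3/2; S=-4+-25/91·τ+87/91·τ²+-29/182·τ³=-4075/1456

  seg 0: a=-5 b=254/91 c=0 d=-18/91
  seg 1: a=-1 b=38/91 c=-108/91 d=5/21
  seg 2: a=-4 b=-25/91 c=87/91 d=-29/182
S(13/2) = -4075/1456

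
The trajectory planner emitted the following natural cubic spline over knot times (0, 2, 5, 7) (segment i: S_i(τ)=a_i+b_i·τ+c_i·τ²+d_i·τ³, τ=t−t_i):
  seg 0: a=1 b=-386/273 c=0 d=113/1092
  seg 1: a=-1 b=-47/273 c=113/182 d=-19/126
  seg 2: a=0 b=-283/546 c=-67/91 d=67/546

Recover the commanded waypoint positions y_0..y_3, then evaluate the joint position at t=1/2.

y_0=1 y_1=-1 y_2=0 y_3=-3
S(1/2) = 891/2912

y_0 = S_0(0) = a_0 = 1
y_1 = S_1(0) = a_1 = -1
y_2 = S_2(0) = a_2 = 0
y_3 = S_2(2) = -3
t_q=1/2 is in segment 0 (τ=1/2); S_0(τ)=891/2912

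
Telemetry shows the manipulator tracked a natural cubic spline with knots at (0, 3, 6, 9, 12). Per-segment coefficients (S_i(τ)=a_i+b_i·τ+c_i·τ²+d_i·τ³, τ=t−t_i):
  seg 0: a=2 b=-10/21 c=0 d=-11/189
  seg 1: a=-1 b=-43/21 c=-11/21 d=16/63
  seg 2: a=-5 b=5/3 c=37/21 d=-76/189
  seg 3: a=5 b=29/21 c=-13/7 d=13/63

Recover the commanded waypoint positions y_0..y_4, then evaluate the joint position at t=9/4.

y_0 = S_0(0) = a_0 = 2
y_1 = S_1(0) = a_1 = -1
y_2 = S_2(0) = a_2 = -5
y_3 = S_3(0) = a_3 = 5
y_4 = S_3(3) = -2
t_q=9/4 is in segment 0 (τ=9/4); S_0(τ)=17/64

y_0=2 y_1=-1 y_2=-5 y_3=5 y_4=-2
S(9/4) = 17/64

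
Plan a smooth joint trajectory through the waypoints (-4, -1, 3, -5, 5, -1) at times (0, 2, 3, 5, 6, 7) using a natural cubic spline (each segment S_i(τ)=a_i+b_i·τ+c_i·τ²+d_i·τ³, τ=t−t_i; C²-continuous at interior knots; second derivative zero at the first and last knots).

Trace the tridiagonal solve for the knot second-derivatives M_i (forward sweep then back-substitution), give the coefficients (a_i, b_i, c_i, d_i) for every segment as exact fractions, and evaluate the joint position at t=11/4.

Δ: Δ0=3/2, Δ1=4, Δ2=-4, Δ3=10, Δ4=-6
row 1: diag=6, rhs=15; c'=1/6, d'=5/2
row 2: denom=6−1·1/6=35/6; d'=(-48−1·5/2)/(35/6)=-303/35
row 3: denom=6−2·12/35=186/35; d'=(84−2·-303/35)/(186/35)=591/31
row 4: denom=4−1·35/186=709/186; d'=(-96−1·591/31)/(709/186)=-21402/709
back: M4=-21402/709
back: M3=591/31−35/186·-21402/709=17544/709
back: M2=-303/35−12/35·17544/709=-12153/709
back: M1=5/2−1/6·-12153/709=3798/709
M: M0=0, M1=3798/709, M2=-12153/709, M3=17544/709, M4=-21402/709, M5=0
seg 0: a=-4, c=M0/2=0, d=(M1−M0)/(6·2)=633/1418, b=Δ0−h0·(2M0+M1)/6=-405/1418
seg 1: a=-1, c=M1/2=1899/709, d=(M2−M1)/(6·1)=-5317/1418, b=Δ1−h1·(2M1+M2)/6=7191/1418
seg 2: a=3, c=M2/2=-12153/1418, d=(M3−M2)/(6·2)=9899/2836, b=Δ2−h2·(2M2+M3)/6=-582/709
seg 3: a=-5, c=M3/2=8772/709, d=(M4−M3)/(6·1)=-6491/709, b=Δ3−h3·(2M3+M4)/6=4809/709
seg 4: a=5, c=M4/2=-10701/709, d=(M5−M4)/(6·1)=3567/709, b=Δ4−h4·(2M4+M5)/6=2880/709
t_q=11/4 → seg 1, τ=3/4; S=-1+7191/1418·τ+1899/709·τ²+-5317/1418·τ³=247585/90752

  seg 0: a=-4 b=-405/1418 c=0 d=633/1418
  seg 1: a=-1 b=7191/1418 c=1899/709 d=-5317/1418
  seg 2: a=3 b=-582/709 c=-12153/1418 d=9899/2836
  seg 3: a=-5 b=4809/709 c=8772/709 d=-6491/709
  seg 4: a=5 b=2880/709 c=-10701/709 d=3567/709
S(11/4) = 247585/90752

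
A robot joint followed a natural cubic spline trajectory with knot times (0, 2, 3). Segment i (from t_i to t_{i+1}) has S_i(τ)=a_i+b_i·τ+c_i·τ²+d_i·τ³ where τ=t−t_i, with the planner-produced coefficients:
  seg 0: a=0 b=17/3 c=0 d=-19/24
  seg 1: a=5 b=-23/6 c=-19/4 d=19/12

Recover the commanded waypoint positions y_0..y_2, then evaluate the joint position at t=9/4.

y_0=0 y_1=5 y_2=-2
S(9/4) = 965/256

y_0 = S_0(0) = a_0 = 0
y_1 = S_1(0) = a_1 = 5
y_2 = S_1(1) = -2
t_q=9/4 is in segment 1 (τ=1/4); S_1(τ)=965/256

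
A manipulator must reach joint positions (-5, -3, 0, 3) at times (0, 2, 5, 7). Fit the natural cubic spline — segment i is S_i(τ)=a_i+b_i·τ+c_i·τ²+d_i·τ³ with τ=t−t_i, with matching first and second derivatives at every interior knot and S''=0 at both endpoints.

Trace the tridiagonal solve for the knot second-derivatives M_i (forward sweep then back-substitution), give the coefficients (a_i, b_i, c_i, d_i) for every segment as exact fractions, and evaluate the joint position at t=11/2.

  seg 0: a=-5 b=94/91 c=0 d=-3/364
  seg 1: a=-3 b=85/91 c=-9/182 d=1/42
  seg 2: a=0 b=233/182 c=15/91 d=-5/182
S(11/2) = 141/208

Δ: Δ0=1, Δ1=1, Δ2=3/2
row 1: diag=10, rhs=0; c'=3/10, d'=0
row 2: denom=10−3·3/10=91/10; d'=(3−3·0)/(91/10)=30/91
back: M2=30/91
back: M1=0−3/10·30/91=-9/91
M: M0=0, M1=-9/91, M2=30/91, M3=0
seg 0: a=-5, c=M0/2=0, d=(M1−M0)/(6·2)=-3/364, b=Δ0−h0·(2M0+M1)/6=94/91
seg 1: a=-3, c=M1/2=-9/182, d=(M2−M1)/(6·3)=1/42, b=Δ1−h1·(2M1+M2)/6=85/91
seg 2: a=0, c=M2/2=15/91, d=(M3−M2)/(6·2)=-5/182, b=Δ2−h2·(2M2+M3)/6=233/182
t_q=11/2 → seg 2, τ=1/2; S=0+233/182·τ+15/91·τ²+-5/182·τ³=141/208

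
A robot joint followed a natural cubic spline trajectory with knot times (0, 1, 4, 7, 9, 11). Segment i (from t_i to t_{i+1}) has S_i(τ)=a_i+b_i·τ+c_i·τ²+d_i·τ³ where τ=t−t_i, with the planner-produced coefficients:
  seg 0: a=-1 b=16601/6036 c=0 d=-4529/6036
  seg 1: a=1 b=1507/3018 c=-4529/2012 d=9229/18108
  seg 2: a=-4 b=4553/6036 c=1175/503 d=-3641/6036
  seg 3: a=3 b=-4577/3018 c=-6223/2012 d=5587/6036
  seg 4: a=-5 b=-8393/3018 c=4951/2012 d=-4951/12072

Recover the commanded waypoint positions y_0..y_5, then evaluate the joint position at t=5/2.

y_0=-1 y_1=1 y_2=-4 y_3=3 y_4=-5 y_5=-4
S(5/2) = -25683/16096

y_0 = S_0(0) = a_0 = -1
y_1 = S_1(0) = a_1 = 1
y_2 = S_2(0) = a_2 = -4
y_3 = S_3(0) = a_3 = 3
y_4 = S_4(0) = a_4 = -5
y_5 = S_4(2) = -4
t_q=5/2 is in segment 1 (τ=3/2); S_1(τ)=-25683/16096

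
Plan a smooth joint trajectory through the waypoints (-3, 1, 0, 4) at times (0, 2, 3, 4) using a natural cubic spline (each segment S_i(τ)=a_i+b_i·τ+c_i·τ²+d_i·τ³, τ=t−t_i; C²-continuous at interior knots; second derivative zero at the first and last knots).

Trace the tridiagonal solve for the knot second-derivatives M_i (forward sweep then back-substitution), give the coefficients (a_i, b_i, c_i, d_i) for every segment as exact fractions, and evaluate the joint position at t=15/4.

  seg 0: a=-3 b=80/23 c=0 d=-17/46
  seg 1: a=1 b=-22/23 c=-51/23 d=50/23
  seg 2: a=0 b=26/23 c=99/23 d=-33/23
S(15/4) = 3921/1472

Δ: Δ0=2, Δ1=-1, Δ2=4
row 1: diag=6, rhs=-18; c'=1/6, d'=-3
row 2: denom=4−1·1/6=23/6; d'=(30−1·-3)/(23/6)=198/23
back: M2=198/23
back: M1=-3−1/6·198/23=-102/23
M: M0=0, M1=-102/23, M2=198/23, M3=0
seg 0: a=-3, c=M0/2=0, d=(M1−M0)/(6·2)=-17/46, b=Δ0−h0·(2M0+M1)/6=80/23
seg 1: a=1, c=M1/2=-51/23, d=(M2−M1)/(6·1)=50/23, b=Δ1−h1·(2M1+M2)/6=-22/23
seg 2: a=0, c=M2/2=99/23, d=(M3−M2)/(6·1)=-33/23, b=Δ2−h2·(2M2+M3)/6=26/23
t_q=15/4 → seg 2, τ=3/4; S=0+26/23·τ+99/23·τ²+-33/23·τ³=3921/1472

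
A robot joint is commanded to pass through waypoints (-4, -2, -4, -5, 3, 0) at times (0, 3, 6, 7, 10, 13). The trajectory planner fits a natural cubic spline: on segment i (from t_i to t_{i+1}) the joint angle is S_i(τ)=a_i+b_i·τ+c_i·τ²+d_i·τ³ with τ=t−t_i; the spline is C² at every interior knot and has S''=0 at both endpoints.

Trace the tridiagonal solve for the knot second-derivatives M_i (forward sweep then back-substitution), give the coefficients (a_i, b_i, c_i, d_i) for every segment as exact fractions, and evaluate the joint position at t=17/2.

Δ: Δ0=2/3, Δ1=-2/3, Δ2=-1, Δ3=8/3, Δ4=-1
row 1: diag=12, rhs=-8; c'=1/4, d'=-2/3
row 2: denom=8−3·1/4=29/4; d'=(-2−3·-2/3)/(29/4)=0
row 3: denom=8−1·4/29=228/29; d'=(22−1·0)/(228/29)=319/114
row 4: denom=12−3·29/76=825/76; d'=(-22−3·319/114)/(825/76)=-14/5
back: M4=-14/5
back: M3=319/114−29/76·-14/5=58/15
back: M2=0−4/29·58/15=-8/15
back: M1=-2/3−1/4·-8/15=-8/15
M: M0=0, M1=-8/15, M2=-8/15, M3=58/15, M4=-14/5, M5=0
seg 0: a=-4, c=M0/2=0, d=(M1−M0)/(6·3)=-4/135, b=Δ0−h0·(2M0+M1)/6=14/15
seg 1: a=-2, c=M1/2=-4/15, d=(M2−M1)/(6·3)=0, b=Δ1−h1·(2M1+M2)/6=2/15
seg 2: a=-4, c=M2/2=-4/15, d=(M3−M2)/(6·1)=11/15, b=Δ2−h2·(2M2+M3)/6=-22/15
seg 3: a=-5, c=M3/2=29/15, d=(M4−M3)/(6·3)=-10/27, b=Δ3−h3·(2M3+M4)/6=1/5
seg 4: a=3, c=M4/2=-7/5, d=(M5−M4)/(6·3)=7/45, b=Δ4−h4·(2M4+M5)/6=9/5
t_q=17/2 → seg 3, τ=3/2; S=-5+1/5·τ+29/15·τ²+-10/27·τ³=-8/5

  seg 0: a=-4 b=14/15 c=0 d=-4/135
  seg 1: a=-2 b=2/15 c=-4/15 d=0
  seg 2: a=-4 b=-22/15 c=-4/15 d=11/15
  seg 3: a=-5 b=1/5 c=29/15 d=-10/27
  seg 4: a=3 b=9/5 c=-7/5 d=7/45
S(17/2) = -8/5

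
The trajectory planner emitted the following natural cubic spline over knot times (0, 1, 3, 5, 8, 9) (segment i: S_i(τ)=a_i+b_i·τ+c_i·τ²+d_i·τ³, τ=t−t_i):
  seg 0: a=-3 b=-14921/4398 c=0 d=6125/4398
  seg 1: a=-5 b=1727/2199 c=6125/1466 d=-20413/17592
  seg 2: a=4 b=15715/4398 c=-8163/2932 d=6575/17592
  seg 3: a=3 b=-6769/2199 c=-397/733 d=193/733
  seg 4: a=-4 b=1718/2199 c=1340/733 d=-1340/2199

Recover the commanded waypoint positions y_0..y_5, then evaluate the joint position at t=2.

y_0=-3 y_1=-5 y_2=4 y_3=3 y_4=-4 y_5=-2
S(2) = -7019/5864

y_0 = S_0(0) = a_0 = -3
y_1 = S_1(0) = a_1 = -5
y_2 = S_2(0) = a_2 = 4
y_3 = S_3(0) = a_3 = 3
y_4 = S_4(0) = a_4 = -4
y_5 = S_4(1) = -2
t_q=2 is in segment 1 (τ=1); S_1(τ)=-7019/5864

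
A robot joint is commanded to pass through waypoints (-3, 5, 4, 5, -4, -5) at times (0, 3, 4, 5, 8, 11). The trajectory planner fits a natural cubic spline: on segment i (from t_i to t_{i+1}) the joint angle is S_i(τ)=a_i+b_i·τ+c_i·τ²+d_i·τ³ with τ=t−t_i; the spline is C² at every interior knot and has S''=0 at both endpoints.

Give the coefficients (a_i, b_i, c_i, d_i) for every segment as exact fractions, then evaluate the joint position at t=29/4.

  seg 0: a=-3 b=74/17 c=0 d=-86/459
  seg 1: a=5 b=-12/17 c=-86/51 d=71/51
  seg 2: a=4 b=5/51 c=127/51 d=-27/17
  seg 3: a=5 b=16/51 c=-116/51 d=179/459
  seg 4: a=-4 b=-143/51 c=21/17 d=-7/51
S(29/4) = -1487/1088

Δ: Δ0=8/3, Δ1=-1, Δ2=1, Δ3=-3, Δ4=-1/3
row 1: diag=8, rhs=-22; c'=1/8, d'=-11/4
row 2: denom=4−1·1/8=31/8; d'=(12−1·-11/4)/(31/8)=118/31
row 3: denom=8−1·8/31=240/31; d'=(-24−1·118/31)/(240/31)=-431/120
row 4: denom=12−3·31/80=867/80; d'=(16−3·-431/120)/(867/80)=42/17
back: M4=42/17
back: M3=-431/120−31/80·42/17=-232/51
back: M2=118/31−8/31·-232/51=254/51
back: M1=-11/4−1/8·254/51=-172/51
M: M0=0, M1=-172/51, M2=254/51, M3=-232/51, M4=42/17, M5=0
seg 0: a=-3, c=M0/2=0, d=(M1−M0)/(6·3)=-86/459, b=Δ0−h0·(2M0+M1)/6=74/17
seg 1: a=5, c=M1/2=-86/51, d=(M2−M1)/(6·1)=71/51, b=Δ1−h1·(2M1+M2)/6=-12/17
seg 2: a=4, c=M2/2=127/51, d=(M3−M2)/(6·1)=-27/17, b=Δ2−h2·(2M2+M3)/6=5/51
seg 3: a=5, c=M3/2=-116/51, d=(M4−M3)/(6·3)=179/459, b=Δ3−h3·(2M3+M4)/6=16/51
seg 4: a=-4, c=M4/2=21/17, d=(M5−M4)/(6·3)=-7/51, b=Δ4−h4·(2M4+M5)/6=-143/51
t_q=29/4 → seg 3, τ=9/4; S=5+16/51·τ+-116/51·τ²+179/459·τ³=-1487/1088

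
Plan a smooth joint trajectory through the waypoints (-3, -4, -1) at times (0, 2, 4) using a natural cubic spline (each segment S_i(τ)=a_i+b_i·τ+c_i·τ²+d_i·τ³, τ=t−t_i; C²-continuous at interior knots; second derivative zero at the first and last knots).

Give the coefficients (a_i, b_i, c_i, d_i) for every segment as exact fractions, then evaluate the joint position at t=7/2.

  seg 0: a=-3 b=-1 c=0 d=1/8
  seg 1: a=-4 b=1/2 c=3/4 d=-1/8
S(7/2) = -127/64

Δ: Δ0=-1/2, Δ1=3/2
row 1: diag=8, rhs=12; c'=1/4, d'=3/2
back: M1=3/2
M: M0=0, M1=3/2, M2=0
seg 0: a=-3, c=M0/2=0, d=(M1−M0)/(6·2)=1/8, b=Δ0−h0·(2M0+M1)/6=-1
seg 1: a=-4, c=M1/2=3/4, d=(M2−M1)/(6·2)=-1/8, b=Δ1−h1·(2M1+M2)/6=1/2
t_q=7/2 → seg 1, τ=3/2; S=-4+1/2·τ+3/4·τ²+-1/8·τ³=-127/64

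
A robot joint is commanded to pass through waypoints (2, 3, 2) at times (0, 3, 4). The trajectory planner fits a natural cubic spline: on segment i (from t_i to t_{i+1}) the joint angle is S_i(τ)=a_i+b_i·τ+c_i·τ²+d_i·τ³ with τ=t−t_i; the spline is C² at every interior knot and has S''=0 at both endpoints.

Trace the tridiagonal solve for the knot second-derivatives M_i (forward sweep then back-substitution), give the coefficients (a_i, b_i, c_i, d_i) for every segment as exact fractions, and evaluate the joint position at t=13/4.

Δ: Δ0=1/3, Δ1=-1
row 1: diag=8, rhs=-8; c'=1/8, d'=-1
back: M1=-1
M: M0=0, M1=-1, M2=0
seg 0: a=2, c=M0/2=0, d=(M1−M0)/(6·3)=-1/18, b=Δ0−h0·(2M0+M1)/6=5/6
seg 1: a=3, c=M1/2=-1/2, d=(M2−M1)/(6·1)=1/6, b=Δ1−h1·(2M1+M2)/6=-2/3
t_q=13/4 → seg 1, τ=1/4; S=3+-2/3·τ+-1/2·τ²+1/6·τ³=359/128

  seg 0: a=2 b=5/6 c=0 d=-1/18
  seg 1: a=3 b=-2/3 c=-1/2 d=1/6
S(13/4) = 359/128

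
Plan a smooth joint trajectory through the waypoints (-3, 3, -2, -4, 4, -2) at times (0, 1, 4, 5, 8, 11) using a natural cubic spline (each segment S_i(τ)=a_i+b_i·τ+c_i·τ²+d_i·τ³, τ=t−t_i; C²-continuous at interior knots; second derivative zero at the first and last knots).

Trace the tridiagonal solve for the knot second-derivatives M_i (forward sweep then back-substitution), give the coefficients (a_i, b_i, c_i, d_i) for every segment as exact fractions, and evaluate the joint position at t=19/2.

  seg 0: a=-3 b=11027/1563 c=0 d=-1649/1563
  seg 1: a=3 b=6080/1563 c=-1649/521 d=228/521
  seg 2: a=-2 b=-5134/1563 c=403/521 d=799/1563
  seg 3: a=-4 b=-319/1563 c=1202/521 d=-6331/14067
  seg 4: a=4 b=2324/1563 c=-2725/1563 d=2725/14067
S(19/2) = 12343/4168

Δ: Δ0=6, Δ1=-5/3, Δ2=-2, Δ3=8/3, Δ4=-2
row 1: diag=8, rhs=-46; c'=3/8, d'=-23/4
row 2: denom=8−3·3/8=55/8; d'=(-2−3·-23/4)/(55/8)=122/55
row 3: denom=8−1·8/55=432/55; d'=(28−1·122/55)/(432/55)=709/216
row 4: denom=12−3·55/144=521/48; d'=(-28−3·709/216)/(521/48)=-5450/1563
back: M4=-5450/1563
back: M3=709/216−55/144·-5450/1563=2404/521
back: M2=122/55−8/55·2404/521=806/521
back: M1=-23/4−3/8·806/521=-3298/521
M: M0=0, M1=-3298/521, M2=806/521, M3=2404/521, M4=-5450/1563, M5=0
seg 0: a=-3, c=M0/2=0, d=(M1−M0)/(6·1)=-1649/1563, b=Δ0−h0·(2M0+M1)/6=11027/1563
seg 1: a=3, c=M1/2=-1649/521, d=(M2−M1)/(6·3)=228/521, b=Δ1−h1·(2M1+M2)/6=6080/1563
seg 2: a=-2, c=M2/2=403/521, d=(M3−M2)/(6·1)=799/1563, b=Δ2−h2·(2M2+M3)/6=-5134/1563
seg 3: a=-4, c=M3/2=1202/521, d=(M4−M3)/(6·3)=-6331/14067, b=Δ3−h3·(2M3+M4)/6=-319/1563
seg 4: a=4, c=M4/2=-2725/1563, d=(M5−M4)/(6·3)=2725/14067, b=Δ4−h4·(2M4+M5)/6=2324/1563
t_q=19/2 → seg 4, τ=3/2; S=4+2324/1563·τ+-2725/1563·τ²+2725/14067·τ³=12343/4168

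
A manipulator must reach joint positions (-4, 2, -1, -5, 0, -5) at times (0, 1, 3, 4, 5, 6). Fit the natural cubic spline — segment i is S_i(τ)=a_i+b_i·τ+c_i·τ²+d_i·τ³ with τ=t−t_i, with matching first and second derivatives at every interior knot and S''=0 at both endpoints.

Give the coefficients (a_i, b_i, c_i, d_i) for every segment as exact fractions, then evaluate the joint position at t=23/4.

Δ: Δ0=6, Δ1=-3/2, Δ2=-4, Δ3=5, Δ4=-5
row 1: diag=6, rhs=-45; c'=1/3, d'=-15/2
row 2: denom=6−2·1/3=16/3; d'=(-15−2·-15/2)/(16/3)=0
row 3: denom=4−1·3/16=61/16; d'=(54−1·0)/(61/16)=864/61
row 4: denom=4−1·16/61=228/61; d'=(-60−1·864/61)/(228/61)=-377/19
back: M4=-377/19
back: M3=864/61−16/61·-377/19=368/19
back: M2=0−3/16·368/19=-69/19
back: M1=-15/2−1/3·-69/19=-239/38
M: M0=0, M1=-239/38, M2=-69/19, M3=368/19, M4=-377/19, M5=0
seg 0: a=-4, c=M0/2=0, d=(M1−M0)/(6·1)=-239/228, b=Δ0−h0·(2M0+M1)/6=1607/228
seg 1: a=2, c=M1/2=-239/76, d=(M2−M1)/(6·2)=101/456, b=Δ1−h1·(2M1+M2)/6=445/114
seg 2: a=-1, c=M2/2=-69/38, d=(M3−M2)/(6·1)=23/6, b=Δ2−h2·(2M2+M3)/6=-343/57
seg 3: a=-5, c=M3/2=184/19, d=(M4−M3)/(6·1)=-745/114, b=Δ3−h3·(2M3+M4)/6=211/114
seg 4: a=0, c=M4/2=-377/38, d=(M5−M4)/(6·1)=377/114, b=Δ4−h4·(2M4+M5)/6=92/57
t_q=23/4 → seg 4, τ=3/4; S=0+92/57·τ+-377/38·τ²+377/114·τ³=-7235/2432

  seg 0: a=-4 b=1607/228 c=0 d=-239/228
  seg 1: a=2 b=445/114 c=-239/76 d=101/456
  seg 2: a=-1 b=-343/57 c=-69/38 d=23/6
  seg 3: a=-5 b=211/114 c=184/19 d=-745/114
  seg 4: a=0 b=92/57 c=-377/38 d=377/114
S(23/4) = -7235/2432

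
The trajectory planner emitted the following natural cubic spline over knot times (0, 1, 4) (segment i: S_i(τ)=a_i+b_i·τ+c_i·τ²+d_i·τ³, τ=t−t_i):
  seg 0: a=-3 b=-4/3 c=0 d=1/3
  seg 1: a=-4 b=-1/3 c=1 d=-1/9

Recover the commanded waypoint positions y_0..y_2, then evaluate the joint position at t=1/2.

y_0 = S_0(0) = a_0 = -3
y_1 = S_1(0) = a_1 = -4
y_2 = S_1(3) = 1
t_q=1/2 is in segment 0 (τ=1/2); S_0(τ)=-29/8

y_0=-3 y_1=-4 y_2=1
S(1/2) = -29/8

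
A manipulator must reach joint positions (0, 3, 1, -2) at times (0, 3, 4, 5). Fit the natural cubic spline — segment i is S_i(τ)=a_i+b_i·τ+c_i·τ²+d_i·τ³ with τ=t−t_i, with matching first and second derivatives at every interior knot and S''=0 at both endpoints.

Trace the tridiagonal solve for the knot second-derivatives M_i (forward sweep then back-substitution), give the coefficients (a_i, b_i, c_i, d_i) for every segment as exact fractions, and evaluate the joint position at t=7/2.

Δ: Δ0=1, Δ1=-2, Δ2=-3
row 1: diag=8, rhs=-18; c'=1/8, d'=-9/4
row 2: denom=4−1·1/8=31/8; d'=(-6−1·-9/4)/(31/8)=-30/31
back: M2=-30/31
back: M1=-9/4−1/8·-30/31=-66/31
M: M0=0, M1=-66/31, M2=-30/31, M3=0
seg 0: a=0, c=M0/2=0, d=(M1−M0)/(6·3)=-11/93, b=Δ0−h0·(2M0+M1)/6=64/31
seg 1: a=3, c=M1/2=-33/31, d=(M2−M1)/(6·1)=6/31, b=Δ1−h1·(2M1+M2)/6=-35/31
seg 2: a=1, c=M2/2=-15/31, d=(M3−M2)/(6·1)=5/31, b=Δ2−h2·(2M2+M3)/6=-83/31
t_q=7/2 → seg 1, τ=1/2; S=3+-35/31·τ+-33/31·τ²+6/31·τ³=68/31

  seg 0: a=0 b=64/31 c=0 d=-11/93
  seg 1: a=3 b=-35/31 c=-33/31 d=6/31
  seg 2: a=1 b=-83/31 c=-15/31 d=5/31
S(7/2) = 68/31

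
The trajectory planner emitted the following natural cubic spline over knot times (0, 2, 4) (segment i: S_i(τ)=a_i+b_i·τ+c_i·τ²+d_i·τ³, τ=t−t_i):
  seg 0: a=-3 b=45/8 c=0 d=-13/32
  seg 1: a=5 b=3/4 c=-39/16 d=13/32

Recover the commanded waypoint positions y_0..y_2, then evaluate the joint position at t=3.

y_0 = S_0(0) = a_0 = -3
y_1 = S_1(0) = a_1 = 5
y_2 = S_1(2) = 0
t_q=3 is in segment 1 (τ=1); S_1(τ)=119/32

y_0=-3 y_1=5 y_2=0
S(3) = 119/32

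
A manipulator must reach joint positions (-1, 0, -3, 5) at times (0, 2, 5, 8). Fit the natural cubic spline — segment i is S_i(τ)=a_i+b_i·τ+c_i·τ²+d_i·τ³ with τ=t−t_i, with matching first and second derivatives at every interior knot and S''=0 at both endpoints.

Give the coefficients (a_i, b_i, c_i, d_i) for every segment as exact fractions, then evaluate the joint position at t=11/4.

  seg 0: a=-1 b=227/222 c=0 d=-29/222
  seg 1: a=0 b=-121/222 c=-29/37 d=421/1998
  seg 2: a=-3 b=49/111 c=247/222 d=-247/1998
S(11/4) = -3603/4736

Δ: Δ0=1/2, Δ1=-1, Δ2=8/3
row 1: diag=10, rhs=-9; c'=3/10, d'=-9/10
row 2: denom=12−3·3/10=111/10; d'=(22−3·-9/10)/(111/10)=247/111
back: M2=247/111
back: M1=-9/10−3/10·247/111=-58/37
M: M0=0, M1=-58/37, M2=247/111, M3=0
seg 0: a=-1, c=M0/2=0, d=(M1−M0)/(6·2)=-29/222, b=Δ0−h0·(2M0+M1)/6=227/222
seg 1: a=0, c=M1/2=-29/37, d=(M2−M1)/(6·3)=421/1998, b=Δ1−h1·(2M1+M2)/6=-121/222
seg 2: a=-3, c=M2/2=247/222, d=(M3−M2)/(6·3)=-247/1998, b=Δ2−h2·(2M2+M3)/6=49/111
t_q=11/4 → seg 1, τ=3/4; S=0+-121/222·τ+-29/37·τ²+421/1998·τ³=-3603/4736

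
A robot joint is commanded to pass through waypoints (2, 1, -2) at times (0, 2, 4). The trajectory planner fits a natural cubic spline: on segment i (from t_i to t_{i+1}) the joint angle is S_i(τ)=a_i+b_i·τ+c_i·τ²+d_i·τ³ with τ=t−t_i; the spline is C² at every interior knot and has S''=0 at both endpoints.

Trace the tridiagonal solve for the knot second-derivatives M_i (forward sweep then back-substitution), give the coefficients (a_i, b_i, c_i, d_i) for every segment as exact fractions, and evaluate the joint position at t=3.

Δ: Δ0=-1/2, Δ1=-3/2
row 1: diag=8, rhs=-6; c'=1/4, d'=-3/4
back: M1=-3/4
M: M0=0, M1=-3/4, M2=0
seg 0: a=2, c=M0/2=0, d=(M1−M0)/(6·2)=-1/16, b=Δ0−h0·(2M0+M1)/6=-1/4
seg 1: a=1, c=M1/2=-3/8, d=(M2−M1)/(6·2)=1/16, b=Δ1−h1·(2M1+M2)/6=-1
t_q=3 → seg 1, τ=1; S=1+-1·τ+-3/8·τ²+1/16·τ³=-5/16

  seg 0: a=2 b=-1/4 c=0 d=-1/16
  seg 1: a=1 b=-1 c=-3/8 d=1/16
S(3) = -5/16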